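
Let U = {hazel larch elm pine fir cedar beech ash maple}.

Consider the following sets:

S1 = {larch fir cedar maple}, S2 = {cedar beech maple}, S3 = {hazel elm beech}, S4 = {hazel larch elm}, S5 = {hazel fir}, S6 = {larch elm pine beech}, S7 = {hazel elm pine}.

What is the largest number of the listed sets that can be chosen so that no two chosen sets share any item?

S5, S6 are pairwise disjoint (S5={hazel,fir}; S6={larch,elm,pine,beech}).
Every remaining set overlaps one of these, and no 3 of the listed sets are pairwise disjoint, so 2 is the maximum.

2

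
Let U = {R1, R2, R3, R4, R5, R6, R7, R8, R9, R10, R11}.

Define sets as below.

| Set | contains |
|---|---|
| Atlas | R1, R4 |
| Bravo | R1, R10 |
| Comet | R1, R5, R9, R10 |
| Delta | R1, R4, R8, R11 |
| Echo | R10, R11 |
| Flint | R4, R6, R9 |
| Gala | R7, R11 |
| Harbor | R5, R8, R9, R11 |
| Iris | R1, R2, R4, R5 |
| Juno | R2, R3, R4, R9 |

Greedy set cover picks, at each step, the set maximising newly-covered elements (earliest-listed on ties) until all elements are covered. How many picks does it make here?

5

Greedy: pick Comet (covers 4 new) → pick Delta (covers 3 new) → pick Juno (covers 2 new) → pick Flint (covers 1 new) → pick Gala (covers 1 new). Total picks: 5.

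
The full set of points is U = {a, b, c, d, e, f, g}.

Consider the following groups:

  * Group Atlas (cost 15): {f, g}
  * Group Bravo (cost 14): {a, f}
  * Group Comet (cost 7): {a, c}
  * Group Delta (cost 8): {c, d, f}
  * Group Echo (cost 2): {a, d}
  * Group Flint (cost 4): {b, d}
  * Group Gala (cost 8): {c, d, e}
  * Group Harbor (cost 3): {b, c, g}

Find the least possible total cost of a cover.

Delta, Echo, Gala, Harbor together cover every point (Delta ∪ Echo ∪ Gala ∪ Harbor = {a, b, c, d, e, f, g}); total cost 8 + 2 + 8 + 3 = 21.
No covering selection has total cost below 21.

21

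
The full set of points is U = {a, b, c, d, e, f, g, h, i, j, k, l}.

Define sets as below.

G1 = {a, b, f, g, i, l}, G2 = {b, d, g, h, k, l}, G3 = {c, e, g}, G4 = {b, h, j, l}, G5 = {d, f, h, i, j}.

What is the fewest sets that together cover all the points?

4

Take {G1, G2, G3, G4}. Their union is {a, b, c, d, e, f, g, h, i, j, k, l}, which is all 12 points.
No 3 of the 5 sets cover everything (all 10 combinations miss at least one point), so 4 is optimal.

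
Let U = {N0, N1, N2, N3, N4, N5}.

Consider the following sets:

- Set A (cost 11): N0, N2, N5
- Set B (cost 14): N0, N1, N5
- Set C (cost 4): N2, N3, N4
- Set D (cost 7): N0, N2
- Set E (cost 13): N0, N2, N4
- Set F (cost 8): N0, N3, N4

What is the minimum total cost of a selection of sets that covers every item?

18

B, C together cover every item (B ∪ C = {N0, N1, N2, N3, N4, N5}); total cost 14 + 4 = 18.
No covering selection has total cost below 18.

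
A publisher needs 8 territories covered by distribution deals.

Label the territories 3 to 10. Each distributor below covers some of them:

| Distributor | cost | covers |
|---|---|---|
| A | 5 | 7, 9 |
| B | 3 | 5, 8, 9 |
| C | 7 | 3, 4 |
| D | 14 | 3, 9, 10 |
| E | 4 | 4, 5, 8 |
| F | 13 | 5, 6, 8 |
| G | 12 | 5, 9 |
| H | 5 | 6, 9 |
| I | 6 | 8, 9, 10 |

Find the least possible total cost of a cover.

26

A, B, C, H, I together cover every territory (A ∪ B ∪ C ∪ H ∪ I = {3, 4, 5, 6, 7, 8, 9, 10}); total cost 5 + 3 + 7 + 5 + 6 = 26.
No covering selection has total cost below 26.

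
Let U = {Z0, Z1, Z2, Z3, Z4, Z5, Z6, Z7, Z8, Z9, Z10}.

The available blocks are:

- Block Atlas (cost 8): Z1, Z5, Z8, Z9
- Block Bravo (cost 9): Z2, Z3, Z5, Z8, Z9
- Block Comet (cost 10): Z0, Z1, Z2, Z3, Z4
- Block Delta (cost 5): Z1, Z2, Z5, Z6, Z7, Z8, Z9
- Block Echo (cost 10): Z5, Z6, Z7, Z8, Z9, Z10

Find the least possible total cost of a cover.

20

Comet, Echo together cover every item (Comet ∪ Echo = {Z0, Z1, Z2, Z3, Z4, Z5, Z6, Z7, Z8, Z9, Z10}); total cost 10 + 10 = 20.
The greedy pick Delta, Comet, Echo costs 25; no covering selection beats 20.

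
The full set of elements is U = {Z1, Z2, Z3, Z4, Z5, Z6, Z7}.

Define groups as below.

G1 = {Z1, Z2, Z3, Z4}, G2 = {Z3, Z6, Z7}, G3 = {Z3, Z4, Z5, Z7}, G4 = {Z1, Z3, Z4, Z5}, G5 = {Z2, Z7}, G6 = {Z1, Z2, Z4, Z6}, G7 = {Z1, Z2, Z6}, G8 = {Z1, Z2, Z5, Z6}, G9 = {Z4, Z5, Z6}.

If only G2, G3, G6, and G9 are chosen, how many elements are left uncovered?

0

Union of G2, G3, G6, G9 = {Z1, Z2, Z3, Z4, Z5, Z6, Z7} — that's every element, so 0 are uncovered.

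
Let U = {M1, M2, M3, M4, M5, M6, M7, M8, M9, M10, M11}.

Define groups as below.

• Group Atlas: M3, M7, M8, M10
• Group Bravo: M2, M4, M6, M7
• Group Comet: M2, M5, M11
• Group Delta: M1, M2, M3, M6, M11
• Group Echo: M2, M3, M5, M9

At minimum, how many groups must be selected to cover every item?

4

Take {Atlas, Bravo, Delta, Echo}. Their union is {M1, M2, M3, M4, M5, M6, M7, M8, M9, M10, M11}, which is all 11 items.
Only Bravo contains M4, so Bravo is forced; the remaining 7 items need at least 3 more groups (each remaining group adds at most 3) — so at least 4 groups are needed, and 4 is optimal.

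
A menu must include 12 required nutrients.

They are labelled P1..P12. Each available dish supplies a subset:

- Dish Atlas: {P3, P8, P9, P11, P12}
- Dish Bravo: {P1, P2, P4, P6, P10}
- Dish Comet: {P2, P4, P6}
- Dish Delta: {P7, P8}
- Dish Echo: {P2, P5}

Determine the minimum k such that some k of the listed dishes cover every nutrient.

Atlas and Bravo and Delta and Echo together: Atlas ∪ Bravo ∪ Delta ∪ Echo = {P1, P2, P3, P4, P5, P6, P7, P8, P9, P10, P11, P12} — every nutrient is covered.
No 3 of the 5 dishes cover everything (all 10 combinations miss at least one nutrient), so 4 is optimal.

4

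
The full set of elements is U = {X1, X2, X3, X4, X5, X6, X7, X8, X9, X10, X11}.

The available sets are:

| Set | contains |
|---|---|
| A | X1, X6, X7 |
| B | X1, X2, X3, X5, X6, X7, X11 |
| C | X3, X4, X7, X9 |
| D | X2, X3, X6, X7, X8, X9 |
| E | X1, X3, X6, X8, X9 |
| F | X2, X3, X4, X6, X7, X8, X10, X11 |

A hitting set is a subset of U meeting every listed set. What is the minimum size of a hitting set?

2

Take H = {X6, X9}. Each listed set contains at least one of these, so H is a hitting set of size 2.
No single element lies in every set, so at least 2 are needed and 2 is optimal.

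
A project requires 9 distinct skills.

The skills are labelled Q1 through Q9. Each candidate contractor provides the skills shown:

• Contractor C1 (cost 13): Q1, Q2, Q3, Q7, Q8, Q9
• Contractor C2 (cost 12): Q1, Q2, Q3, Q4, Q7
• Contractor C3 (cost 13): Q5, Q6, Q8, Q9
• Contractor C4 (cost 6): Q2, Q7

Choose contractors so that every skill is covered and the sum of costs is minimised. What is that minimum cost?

C2, C3 together cover every skill (C2 ∪ C3 = {Q1, Q2, Q3, Q4, Q5, Q6, Q7, Q8, Q9}); total cost 12 + 13 = 25.
The greedy pick C1, C3, C2 costs 38; no covering selection beats 25.

25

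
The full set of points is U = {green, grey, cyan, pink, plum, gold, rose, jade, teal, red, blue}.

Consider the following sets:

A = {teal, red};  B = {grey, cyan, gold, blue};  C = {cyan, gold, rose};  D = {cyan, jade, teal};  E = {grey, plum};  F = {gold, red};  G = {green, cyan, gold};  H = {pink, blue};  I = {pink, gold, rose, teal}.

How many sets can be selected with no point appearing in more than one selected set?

A, E, G, H are pairwise disjoint (A={teal,red}; E={grey,plum}; G={green,cyan,gold}; H={pink,blue}).
Every remaining set overlaps one of these, and no 5 of the listed sets are pairwise disjoint, so 4 is the maximum.

4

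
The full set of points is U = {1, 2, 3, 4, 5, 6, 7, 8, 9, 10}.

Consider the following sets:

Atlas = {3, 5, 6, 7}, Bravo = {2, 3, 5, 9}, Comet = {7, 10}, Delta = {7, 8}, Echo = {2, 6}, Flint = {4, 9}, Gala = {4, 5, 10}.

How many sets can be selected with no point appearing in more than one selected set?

3

Delta, Echo, Flint are pairwise disjoint (Delta={7,8}; Echo={2,6}; Flint={4,9}).
Every remaining set overlaps one of these, and no 4 of the listed sets are pairwise disjoint, so 3 is the maximum.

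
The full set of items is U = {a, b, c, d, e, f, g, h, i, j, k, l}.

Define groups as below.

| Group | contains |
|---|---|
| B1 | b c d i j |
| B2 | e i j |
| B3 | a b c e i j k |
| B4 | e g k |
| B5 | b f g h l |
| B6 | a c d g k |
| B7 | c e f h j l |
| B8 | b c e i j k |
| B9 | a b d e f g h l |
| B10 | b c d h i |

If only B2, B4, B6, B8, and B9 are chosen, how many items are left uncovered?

0

Union of B2, B4, B6, B8, B9 = {a, b, c, d, e, f, g, h, i, j, k, l} — that's every item, so 0 are uncovered.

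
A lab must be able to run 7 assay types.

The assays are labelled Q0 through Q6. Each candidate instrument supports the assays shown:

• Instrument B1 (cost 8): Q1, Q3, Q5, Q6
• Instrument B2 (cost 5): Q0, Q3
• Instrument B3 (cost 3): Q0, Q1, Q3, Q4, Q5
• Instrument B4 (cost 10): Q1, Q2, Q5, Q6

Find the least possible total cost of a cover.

B3, B4 together cover every assay (B3 ∪ B4 = {Q0, Q1, Q2, Q3, Q4, Q5, Q6}); total cost 3 + 10 = 13.
No covering selection has total cost below 13.

13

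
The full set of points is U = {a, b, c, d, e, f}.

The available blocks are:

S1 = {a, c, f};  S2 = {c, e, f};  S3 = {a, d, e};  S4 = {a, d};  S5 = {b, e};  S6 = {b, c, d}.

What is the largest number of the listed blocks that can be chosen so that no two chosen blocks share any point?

S1, S5 are pairwise disjoint (S1={a,c,f}; S5={b,e}).
Every remaining block overlaps one of these, and no 3 of the listed blocks are pairwise disjoint, so 2 is the maximum.

2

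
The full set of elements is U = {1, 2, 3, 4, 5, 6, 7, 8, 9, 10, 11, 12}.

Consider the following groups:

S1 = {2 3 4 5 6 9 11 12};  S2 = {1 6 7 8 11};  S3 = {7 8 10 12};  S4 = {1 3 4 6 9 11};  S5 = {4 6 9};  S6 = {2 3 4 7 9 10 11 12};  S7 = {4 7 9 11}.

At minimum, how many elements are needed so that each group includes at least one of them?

2

H = {8, 9} meets every group (each contains at least one member of H), and |H| = 2.
The groups S3, S4 are pairwise disjoint, so any hitting set needs a separate element for each — at least 2. Hence 2 is optimal.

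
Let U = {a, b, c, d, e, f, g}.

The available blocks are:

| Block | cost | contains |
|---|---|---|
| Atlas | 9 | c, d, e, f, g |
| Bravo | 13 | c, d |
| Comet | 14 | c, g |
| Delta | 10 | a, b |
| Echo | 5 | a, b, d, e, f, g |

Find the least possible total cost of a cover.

14

Atlas, Echo together cover every item (Atlas ∪ Echo = {a, b, c, d, e, f, g}); total cost 9 + 5 = 14.
No covering selection has total cost below 14.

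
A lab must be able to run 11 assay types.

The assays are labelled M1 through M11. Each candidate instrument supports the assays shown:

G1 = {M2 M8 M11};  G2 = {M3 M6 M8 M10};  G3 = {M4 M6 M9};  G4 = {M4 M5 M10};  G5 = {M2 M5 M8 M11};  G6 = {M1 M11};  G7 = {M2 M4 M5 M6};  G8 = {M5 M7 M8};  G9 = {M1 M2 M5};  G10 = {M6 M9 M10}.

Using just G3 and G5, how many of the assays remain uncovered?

4

Union of G3, G5 = {M2, M4, M5, M6, M8, M9, M11}.
Not covered: M1, M3, M7, M10 — 4 assays.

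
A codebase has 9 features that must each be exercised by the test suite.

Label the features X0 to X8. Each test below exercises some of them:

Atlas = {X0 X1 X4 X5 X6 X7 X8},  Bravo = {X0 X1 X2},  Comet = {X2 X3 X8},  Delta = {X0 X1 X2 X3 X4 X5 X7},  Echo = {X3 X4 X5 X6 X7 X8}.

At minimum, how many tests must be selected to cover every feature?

2

Bravo and Echo together: Bravo ∪ Echo = {X0, X1, X2, X3, X4, X5, X6, X7, X8} — every feature is covered.
No single test has all 9 features (the largest, Atlas, has 7), so 2 is optimal.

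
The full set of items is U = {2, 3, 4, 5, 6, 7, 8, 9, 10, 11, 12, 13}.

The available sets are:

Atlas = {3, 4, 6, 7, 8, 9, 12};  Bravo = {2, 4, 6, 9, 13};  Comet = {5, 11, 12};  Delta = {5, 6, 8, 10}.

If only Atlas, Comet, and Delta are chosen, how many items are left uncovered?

Union of Atlas, Comet, Delta = {3, 4, 5, 6, 7, 8, 9, 10, 11, 12}.
Not covered: 2, 13 — 2 items.

2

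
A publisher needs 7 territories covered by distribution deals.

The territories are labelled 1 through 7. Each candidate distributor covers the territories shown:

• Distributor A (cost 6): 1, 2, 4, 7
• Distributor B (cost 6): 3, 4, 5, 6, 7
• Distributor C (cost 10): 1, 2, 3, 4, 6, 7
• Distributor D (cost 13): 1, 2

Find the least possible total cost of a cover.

A, B together cover every territory (A ∪ B = {1, 2, 3, 4, 5, 6, 7}); total cost 6 + 6 = 12.
No covering selection has total cost below 12.

12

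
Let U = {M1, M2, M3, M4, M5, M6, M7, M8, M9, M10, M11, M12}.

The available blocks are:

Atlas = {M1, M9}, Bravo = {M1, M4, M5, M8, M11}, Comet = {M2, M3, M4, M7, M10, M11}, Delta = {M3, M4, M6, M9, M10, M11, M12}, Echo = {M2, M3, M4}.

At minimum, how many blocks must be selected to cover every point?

Take {Bravo, Comet, Delta}. Their union is {M1, M2, M3, M4, M5, M6, M7, M8, M9, M10, M11, M12}, which is all 12 points.
Only Bravo contains M5, so Bravo is forced; the remaining 7 points need at least 2 more blocks (each remaining block adds at most 5) — so at least 3 blocks are needed, and 3 is optimal.

3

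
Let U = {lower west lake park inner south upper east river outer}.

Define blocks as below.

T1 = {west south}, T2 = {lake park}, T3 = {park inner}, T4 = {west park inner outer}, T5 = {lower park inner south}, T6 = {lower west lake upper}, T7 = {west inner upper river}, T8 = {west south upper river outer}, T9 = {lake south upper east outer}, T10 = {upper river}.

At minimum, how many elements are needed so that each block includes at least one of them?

3

Take H = {park, south, upper}. Each listed block contains at least one of these, so H is a hitting set of size 3.
The blocks T1, T2, T10 are pairwise disjoint, so any hitting set needs a separate element for each — at least 3. Hence 3 is optimal.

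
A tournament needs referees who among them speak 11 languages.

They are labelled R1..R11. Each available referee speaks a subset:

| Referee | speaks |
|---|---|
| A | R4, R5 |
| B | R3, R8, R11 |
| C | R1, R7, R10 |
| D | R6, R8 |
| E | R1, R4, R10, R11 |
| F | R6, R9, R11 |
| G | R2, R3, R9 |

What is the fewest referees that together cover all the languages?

5

Take {A, C, D, F, G}. Their union is {R1, R2, R3, R4, R5, R6, R7, R8, R9, R10, R11}, which is all 11 languages.
No 4 of the 7 referees cover everything (all 35 combinations miss at least one language), so 5 is optimal.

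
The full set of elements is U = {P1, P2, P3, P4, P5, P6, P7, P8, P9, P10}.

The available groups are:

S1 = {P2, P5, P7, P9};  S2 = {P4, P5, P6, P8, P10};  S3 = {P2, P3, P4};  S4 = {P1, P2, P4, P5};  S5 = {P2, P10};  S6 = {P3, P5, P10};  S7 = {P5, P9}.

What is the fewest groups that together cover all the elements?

4

S1 and S2 and S3 and S4 together: S1 ∪ S2 ∪ S3 ∪ S4 = {P1, P2, P3, P4, P5, P6, P7, P8, P9, P10} — every element is covered.
No 3 of the 7 groups cover everything (all 35 combinations miss at least one element), so 4 is optimal.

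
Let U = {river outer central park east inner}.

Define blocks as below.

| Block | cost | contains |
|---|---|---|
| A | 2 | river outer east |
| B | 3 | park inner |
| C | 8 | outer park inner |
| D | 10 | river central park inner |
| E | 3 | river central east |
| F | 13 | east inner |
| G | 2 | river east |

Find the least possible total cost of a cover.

8

A, B, E together cover every item (A ∪ B ∪ E = {river, outer, central, park, east, inner}); total cost 2 + 3 + 3 = 8.
No covering selection has total cost below 8.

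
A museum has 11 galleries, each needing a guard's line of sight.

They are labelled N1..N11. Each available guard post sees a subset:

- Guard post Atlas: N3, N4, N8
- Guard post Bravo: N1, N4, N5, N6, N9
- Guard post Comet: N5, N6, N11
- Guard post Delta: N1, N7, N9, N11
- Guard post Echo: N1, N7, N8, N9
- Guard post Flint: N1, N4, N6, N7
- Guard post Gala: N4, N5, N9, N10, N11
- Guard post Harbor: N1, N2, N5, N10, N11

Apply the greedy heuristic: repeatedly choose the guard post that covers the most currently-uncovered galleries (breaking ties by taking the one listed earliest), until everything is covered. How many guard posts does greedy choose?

Greedy: pick Bravo (covers 5 new) → pick Harbor (covers 3 new) → pick Atlas (covers 2 new) → pick Delta (covers 1 new). Total picks: 4.

4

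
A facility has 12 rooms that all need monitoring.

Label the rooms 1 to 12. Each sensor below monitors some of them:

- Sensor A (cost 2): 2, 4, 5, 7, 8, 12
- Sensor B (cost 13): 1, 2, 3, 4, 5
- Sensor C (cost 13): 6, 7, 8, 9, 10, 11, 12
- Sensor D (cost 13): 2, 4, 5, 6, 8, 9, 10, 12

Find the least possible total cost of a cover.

26

B, C together cover every room (B ∪ C = {1, 2, 3, 4, 5, 6, 7, 8, 9, 10, 11, 12}); total cost 13 + 13 = 26.
The greedy pick A, C, B costs 28; no covering selection beats 26.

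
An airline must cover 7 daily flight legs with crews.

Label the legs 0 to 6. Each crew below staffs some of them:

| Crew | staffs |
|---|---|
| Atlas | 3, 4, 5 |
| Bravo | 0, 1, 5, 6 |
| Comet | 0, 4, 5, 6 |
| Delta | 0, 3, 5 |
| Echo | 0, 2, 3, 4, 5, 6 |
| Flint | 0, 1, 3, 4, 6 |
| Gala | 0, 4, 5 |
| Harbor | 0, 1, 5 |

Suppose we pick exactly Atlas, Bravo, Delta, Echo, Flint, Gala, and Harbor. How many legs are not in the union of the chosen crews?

0

Union of Atlas, Bravo, Delta, Echo, Flint, Gala, Harbor = {0, 1, 2, 3, 4, 5, 6} — that's every leg, so 0 are uncovered.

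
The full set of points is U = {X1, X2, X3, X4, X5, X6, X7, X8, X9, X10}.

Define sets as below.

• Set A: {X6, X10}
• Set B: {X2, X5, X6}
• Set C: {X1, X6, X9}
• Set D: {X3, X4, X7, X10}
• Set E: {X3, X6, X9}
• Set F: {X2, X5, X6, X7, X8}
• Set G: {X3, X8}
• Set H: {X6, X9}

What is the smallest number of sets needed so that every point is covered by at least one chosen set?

3

C, D, and F cover everything between them: the union {X1, X2, X3, X4, X5, X6, X7, X8, X9, X10} is all of U.
Only C contains X1, so C is forced; the remaining 7 points need at least 2 more sets (each remaining set adds at most 4) — so at least 3 sets are needed, and 3 is optimal.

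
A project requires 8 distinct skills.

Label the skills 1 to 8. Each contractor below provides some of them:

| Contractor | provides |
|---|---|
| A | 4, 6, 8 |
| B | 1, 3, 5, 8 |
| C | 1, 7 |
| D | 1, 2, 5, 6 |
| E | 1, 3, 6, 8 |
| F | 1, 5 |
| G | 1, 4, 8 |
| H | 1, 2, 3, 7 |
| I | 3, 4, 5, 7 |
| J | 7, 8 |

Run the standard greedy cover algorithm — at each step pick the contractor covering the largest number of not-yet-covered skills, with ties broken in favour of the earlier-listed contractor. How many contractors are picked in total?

3

Greedy: pick B (covers 4 new) → pick A (covers 2 new) → pick H (covers 2 new). Total picks: 3.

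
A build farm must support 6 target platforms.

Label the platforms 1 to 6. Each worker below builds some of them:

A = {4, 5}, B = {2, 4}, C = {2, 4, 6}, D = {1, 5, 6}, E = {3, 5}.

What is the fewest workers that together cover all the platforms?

3

B and D and E together: B ∪ D ∪ E = {1, 2, 3, 4, 5, 6} — every platform is covered.
Only D contains 1, so D is forced; the remaining 3 platforms need at least 2 more workers (each remaining worker adds at most 2) — so at least 3 workers are needed, and 3 is optimal.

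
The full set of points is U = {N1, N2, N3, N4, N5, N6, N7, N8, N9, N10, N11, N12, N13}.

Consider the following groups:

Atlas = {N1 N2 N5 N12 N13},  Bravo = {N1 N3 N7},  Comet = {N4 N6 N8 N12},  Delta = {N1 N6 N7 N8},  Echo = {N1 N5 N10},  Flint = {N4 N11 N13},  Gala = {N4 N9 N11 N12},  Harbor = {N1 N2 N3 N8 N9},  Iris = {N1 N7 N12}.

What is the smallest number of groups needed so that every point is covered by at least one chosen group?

Atlas, Delta, Echo, Flint, and Harbor cover everything between them: the union {N1, N2, N3, N4, N5, N6, N7, N8, N9, N10, N11, N12, N13} is all of U.
No 4 of the 9 groups cover everything (all 126 combinations miss at least one point), so 5 is optimal.

5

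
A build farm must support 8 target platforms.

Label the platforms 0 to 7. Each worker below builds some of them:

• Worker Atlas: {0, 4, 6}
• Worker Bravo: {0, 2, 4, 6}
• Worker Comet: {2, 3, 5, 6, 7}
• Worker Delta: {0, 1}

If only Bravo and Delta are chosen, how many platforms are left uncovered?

Union of Bravo, Delta = {0, 1, 2, 4, 6}.
Not covered: 3, 5, 7 — 3 platforms.

3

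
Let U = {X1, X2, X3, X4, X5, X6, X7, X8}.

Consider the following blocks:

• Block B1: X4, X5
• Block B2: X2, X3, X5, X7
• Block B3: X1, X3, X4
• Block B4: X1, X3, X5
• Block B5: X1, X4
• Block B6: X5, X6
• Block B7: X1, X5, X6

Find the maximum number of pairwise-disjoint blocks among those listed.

B3, B6 are pairwise disjoint (B3={X1,X3,X4}; B6={X5,X6}).
Every remaining block overlaps one of these, and no 3 of the listed blocks are pairwise disjoint, so 2 is the maximum.

2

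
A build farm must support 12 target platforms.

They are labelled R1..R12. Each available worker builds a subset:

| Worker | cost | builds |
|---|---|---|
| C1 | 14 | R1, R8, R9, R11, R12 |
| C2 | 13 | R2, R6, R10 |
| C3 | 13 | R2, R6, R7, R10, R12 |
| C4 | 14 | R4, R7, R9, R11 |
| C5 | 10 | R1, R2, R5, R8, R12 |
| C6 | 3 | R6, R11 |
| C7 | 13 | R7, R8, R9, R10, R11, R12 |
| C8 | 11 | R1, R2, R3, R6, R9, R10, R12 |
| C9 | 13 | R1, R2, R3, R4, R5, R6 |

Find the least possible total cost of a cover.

26

C7, C9 together cover every platform (C7 ∪ C9 = {R1, R2, R3, R4, R5, R6, R7, R8, R9, R10, R11, R12}); total cost 13 + 13 = 26.
The greedy pick C6, C8, C5, C4 costs 38; no covering selection beats 26.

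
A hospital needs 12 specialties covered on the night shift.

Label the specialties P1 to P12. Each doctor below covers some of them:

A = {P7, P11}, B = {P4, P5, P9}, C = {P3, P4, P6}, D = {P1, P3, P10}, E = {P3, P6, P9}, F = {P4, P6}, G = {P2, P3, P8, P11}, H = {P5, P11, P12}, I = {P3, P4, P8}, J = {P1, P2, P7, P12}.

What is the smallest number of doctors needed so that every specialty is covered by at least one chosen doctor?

D and E and H and I and J together: D ∪ E ∪ H ∪ I ∪ J = {P1, P2, P3, P4, P5, P6, P7, P8, P9, P10, P11, P12} — every specialty is covered.
No 4 of the 10 doctors cover everything (all 210 combinations miss at least one specialty), so 5 is optimal.

5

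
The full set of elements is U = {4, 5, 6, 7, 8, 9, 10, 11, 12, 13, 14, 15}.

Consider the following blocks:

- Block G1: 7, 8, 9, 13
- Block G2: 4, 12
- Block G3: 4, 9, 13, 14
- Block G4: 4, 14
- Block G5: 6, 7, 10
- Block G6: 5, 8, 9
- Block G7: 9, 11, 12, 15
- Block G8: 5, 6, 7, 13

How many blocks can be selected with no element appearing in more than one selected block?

3

G4, G5, G6 are pairwise disjoint (G4={4,14}; G5={6,7,10}; G6={5,8,9}).
Every remaining block overlaps one of these, and no 4 of the listed blocks are pairwise disjoint, so 3 is the maximum.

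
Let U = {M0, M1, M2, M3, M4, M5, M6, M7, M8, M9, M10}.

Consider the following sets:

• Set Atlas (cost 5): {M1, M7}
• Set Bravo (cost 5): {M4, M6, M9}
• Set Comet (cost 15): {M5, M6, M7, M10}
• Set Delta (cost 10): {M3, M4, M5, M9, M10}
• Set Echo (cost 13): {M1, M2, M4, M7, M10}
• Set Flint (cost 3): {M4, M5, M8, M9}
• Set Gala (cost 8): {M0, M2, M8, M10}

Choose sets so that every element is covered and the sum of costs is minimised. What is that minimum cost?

28

Atlas, Bravo, Delta, Gala together cover every element (Atlas ∪ Bravo ∪ Delta ∪ Gala = {M0, M1, M2, M3, M4, M5, M6, M7, M8, M9, M10}); total cost 5 + 5 + 10 + 8 = 28.
The greedy pick Flint, Atlas, Gala, Bravo, Delta costs 31; no covering selection beats 28.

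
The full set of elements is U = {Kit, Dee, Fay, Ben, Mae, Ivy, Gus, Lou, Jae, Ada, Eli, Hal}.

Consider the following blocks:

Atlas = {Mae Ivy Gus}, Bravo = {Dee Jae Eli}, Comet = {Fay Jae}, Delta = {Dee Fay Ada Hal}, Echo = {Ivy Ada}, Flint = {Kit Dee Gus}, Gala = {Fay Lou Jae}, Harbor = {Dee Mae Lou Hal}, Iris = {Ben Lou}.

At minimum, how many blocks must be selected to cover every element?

Take {Atlas, Bravo, Delta, Flint, Iris}. Their union is {Kit, Dee, Fay, Ben, Mae, Ivy, Gus, Lou, Jae, Ada, Eli, Hal}, which is all 12 elements.
No 4 of the 9 blocks cover everything (all 126 combinations miss at least one element), so 5 is optimal.

5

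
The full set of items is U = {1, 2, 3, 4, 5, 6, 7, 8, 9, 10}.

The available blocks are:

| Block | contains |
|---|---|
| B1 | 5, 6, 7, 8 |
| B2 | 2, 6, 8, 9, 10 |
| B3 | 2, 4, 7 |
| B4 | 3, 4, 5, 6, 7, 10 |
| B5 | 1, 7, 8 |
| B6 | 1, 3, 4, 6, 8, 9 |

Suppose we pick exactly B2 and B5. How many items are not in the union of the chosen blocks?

3

Union of B2, B5 = {1, 2, 6, 7, 8, 9, 10}.
Not covered: 3, 4, 5 — 3 items.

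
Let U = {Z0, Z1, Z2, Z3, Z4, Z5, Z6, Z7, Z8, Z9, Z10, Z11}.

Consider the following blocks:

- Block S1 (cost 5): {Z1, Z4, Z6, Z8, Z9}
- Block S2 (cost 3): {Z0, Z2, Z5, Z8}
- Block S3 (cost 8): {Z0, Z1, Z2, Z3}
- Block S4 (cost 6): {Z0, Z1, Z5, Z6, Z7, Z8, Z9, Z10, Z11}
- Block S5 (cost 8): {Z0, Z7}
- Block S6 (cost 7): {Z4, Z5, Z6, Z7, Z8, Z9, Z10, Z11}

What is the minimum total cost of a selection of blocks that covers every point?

15

S3, S6 together cover every point (S3 ∪ S6 = {Z0, Z1, Z2, Z3, Z4, Z5, Z6, Z7, Z8, Z9, Z10, Z11}); total cost 8 + 7 = 15.
The greedy pick S4, S2, S1, S3 costs 22; no covering selection beats 15.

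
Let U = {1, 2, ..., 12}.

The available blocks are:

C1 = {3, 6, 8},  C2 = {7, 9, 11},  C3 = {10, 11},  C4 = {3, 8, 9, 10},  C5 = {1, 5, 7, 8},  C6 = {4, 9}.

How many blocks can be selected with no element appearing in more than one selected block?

C3, C5, C6 are pairwise disjoint (C3={10,11}; C5={1,5,7,8}; C6={4,9}).
Every remaining block overlaps one of these, and no 4 of the listed blocks are pairwise disjoint, so 3 is the maximum.

3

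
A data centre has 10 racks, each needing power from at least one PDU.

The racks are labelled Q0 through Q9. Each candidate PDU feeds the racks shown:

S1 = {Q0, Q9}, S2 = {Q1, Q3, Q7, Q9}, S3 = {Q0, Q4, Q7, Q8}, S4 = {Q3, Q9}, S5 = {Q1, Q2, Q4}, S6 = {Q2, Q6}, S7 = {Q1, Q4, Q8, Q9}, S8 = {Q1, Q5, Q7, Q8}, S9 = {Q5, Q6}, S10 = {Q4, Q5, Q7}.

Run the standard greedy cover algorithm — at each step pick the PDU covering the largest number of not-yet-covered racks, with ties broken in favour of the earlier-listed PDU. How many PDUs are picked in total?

Greedy: pick S2 (covers 4 new) → pick S3 (covers 3 new) → pick S6 (covers 2 new) → pick S8 (covers 1 new). Total picks: 4.

4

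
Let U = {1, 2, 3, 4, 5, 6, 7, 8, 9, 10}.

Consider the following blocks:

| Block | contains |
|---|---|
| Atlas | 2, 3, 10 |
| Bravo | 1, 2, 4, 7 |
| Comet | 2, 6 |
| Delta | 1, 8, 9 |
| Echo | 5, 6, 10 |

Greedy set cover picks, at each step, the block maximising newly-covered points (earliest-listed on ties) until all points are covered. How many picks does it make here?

Greedy: pick Bravo (covers 4 new) → pick Echo (covers 3 new) → pick Delta (covers 2 new) → pick Atlas (covers 1 new). Total picks: 4.

4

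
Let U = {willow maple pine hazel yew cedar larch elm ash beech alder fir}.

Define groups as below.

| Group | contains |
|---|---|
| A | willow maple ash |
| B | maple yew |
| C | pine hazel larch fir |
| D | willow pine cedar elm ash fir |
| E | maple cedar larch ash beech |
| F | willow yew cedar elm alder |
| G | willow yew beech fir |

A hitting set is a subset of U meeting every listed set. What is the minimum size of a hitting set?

3

The 3 items {maple, cedar, fir} hit every group.
No choice of 2 items meets every group, so 3 is the minimum.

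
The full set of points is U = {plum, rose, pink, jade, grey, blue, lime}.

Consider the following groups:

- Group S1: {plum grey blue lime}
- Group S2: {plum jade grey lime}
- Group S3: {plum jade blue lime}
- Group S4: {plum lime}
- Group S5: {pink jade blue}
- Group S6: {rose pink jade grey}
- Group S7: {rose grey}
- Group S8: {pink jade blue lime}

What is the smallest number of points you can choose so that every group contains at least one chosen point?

Take H = {rose, pink, lime}. Each listed group contains at least one of these, so H is a hitting set of size 3.
The groups S4, S5, S7 are pairwise disjoint, so any hitting set needs a separate point for each — at least 3. Hence 3 is optimal.

3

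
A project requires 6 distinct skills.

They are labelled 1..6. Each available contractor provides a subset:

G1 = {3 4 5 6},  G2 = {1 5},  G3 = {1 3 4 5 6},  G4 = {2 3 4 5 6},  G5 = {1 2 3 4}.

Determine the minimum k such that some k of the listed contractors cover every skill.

Take {G2, G4}. Their union is {1, 2, 3, 4, 5, 6}, which is all 6 skills.
No single contractor has all 6 skills (the largest, G3, has 5), so 2 is optimal.

2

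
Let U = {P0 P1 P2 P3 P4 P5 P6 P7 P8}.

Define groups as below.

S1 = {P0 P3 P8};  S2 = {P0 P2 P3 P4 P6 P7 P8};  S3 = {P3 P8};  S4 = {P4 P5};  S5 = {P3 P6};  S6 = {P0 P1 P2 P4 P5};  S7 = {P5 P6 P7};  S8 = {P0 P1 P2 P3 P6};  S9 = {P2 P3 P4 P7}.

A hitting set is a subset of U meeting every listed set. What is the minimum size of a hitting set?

The 2 items {P3, P5} hit every group.
The groups S1, S7 are pairwise disjoint, so any hitting set needs a separate item for each — at least 2. Hence 2 is optimal.

2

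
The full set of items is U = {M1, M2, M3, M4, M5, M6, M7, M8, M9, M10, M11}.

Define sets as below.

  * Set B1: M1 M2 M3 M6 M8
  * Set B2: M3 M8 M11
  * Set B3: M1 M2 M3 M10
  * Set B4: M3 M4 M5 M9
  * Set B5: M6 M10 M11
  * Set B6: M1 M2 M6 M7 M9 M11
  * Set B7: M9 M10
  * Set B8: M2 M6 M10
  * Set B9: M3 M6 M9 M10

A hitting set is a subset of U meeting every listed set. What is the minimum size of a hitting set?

Take H = {M3, M7, M10}. Each listed set contains at least one of these, so H is a hitting set of size 3.
No choice of 2 items meets every set, so 3 is the minimum.

3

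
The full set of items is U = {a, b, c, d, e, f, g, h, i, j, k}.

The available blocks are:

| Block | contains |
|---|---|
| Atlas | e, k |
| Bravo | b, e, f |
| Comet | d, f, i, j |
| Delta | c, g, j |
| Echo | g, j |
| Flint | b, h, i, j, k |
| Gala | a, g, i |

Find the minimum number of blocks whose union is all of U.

5

Take {Atlas, Comet, Delta, Flint, Gala}. Their union is {a, b, c, d, e, f, g, h, i, j, k}, which is all 11 items.
No 4 of the 7 blocks cover everything (all 35 combinations miss at least one item), so 5 is optimal.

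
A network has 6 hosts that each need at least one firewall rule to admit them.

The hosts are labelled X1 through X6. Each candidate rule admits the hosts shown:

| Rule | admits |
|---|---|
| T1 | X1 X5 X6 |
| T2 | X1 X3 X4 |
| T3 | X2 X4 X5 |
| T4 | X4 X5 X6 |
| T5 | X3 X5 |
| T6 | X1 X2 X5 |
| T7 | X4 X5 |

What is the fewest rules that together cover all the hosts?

3

Take {T4, T5, T6}. Their union is {X1, X2, X3, X4, X5, X6}, which is all 6 hosts.
No 2 of the 7 rules cover everything (all 21 combinations miss at least one host), so 3 is optimal.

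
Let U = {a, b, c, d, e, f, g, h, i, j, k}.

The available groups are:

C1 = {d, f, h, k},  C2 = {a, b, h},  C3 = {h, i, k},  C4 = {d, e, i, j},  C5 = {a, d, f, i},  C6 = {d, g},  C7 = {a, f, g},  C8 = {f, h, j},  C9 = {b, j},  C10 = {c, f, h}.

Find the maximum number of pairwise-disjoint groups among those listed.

C3, C7, C9 are pairwise disjoint (C3={h,i,k}; C7={a,f,g}; C9={b,j}).
Every remaining group overlaps one of these, and no 4 of the listed groups are pairwise disjoint, so 3 is the maximum.

3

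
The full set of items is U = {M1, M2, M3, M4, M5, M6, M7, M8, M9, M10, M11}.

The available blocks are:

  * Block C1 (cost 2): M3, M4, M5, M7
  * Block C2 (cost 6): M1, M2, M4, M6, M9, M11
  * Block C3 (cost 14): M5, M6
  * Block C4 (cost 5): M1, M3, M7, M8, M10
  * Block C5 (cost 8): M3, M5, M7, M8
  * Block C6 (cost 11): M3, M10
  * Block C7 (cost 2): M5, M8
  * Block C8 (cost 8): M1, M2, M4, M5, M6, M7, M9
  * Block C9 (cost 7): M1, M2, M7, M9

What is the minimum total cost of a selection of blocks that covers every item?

13

C1, C2, C4 together cover every item (C1 ∪ C2 ∪ C4 = {M1, M2, M3, M4, M5, M6, M7, M8, M9, M10, M11}); total cost 2 + 6 + 5 = 13.
The greedy pick C1, C2, C7, C4 costs 15; no covering selection beats 13.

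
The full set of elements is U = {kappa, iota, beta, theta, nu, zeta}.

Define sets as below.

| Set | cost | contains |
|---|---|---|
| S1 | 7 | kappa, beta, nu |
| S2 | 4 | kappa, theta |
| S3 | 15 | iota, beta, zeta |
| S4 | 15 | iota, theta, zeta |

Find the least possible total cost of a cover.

S1, S4 together cover every element (S1 ∪ S4 = {kappa, iota, beta, theta, nu, zeta}); total cost 7 + 15 = 22.
The greedy pick S2, S1, S3 costs 26; no covering selection beats 22.

22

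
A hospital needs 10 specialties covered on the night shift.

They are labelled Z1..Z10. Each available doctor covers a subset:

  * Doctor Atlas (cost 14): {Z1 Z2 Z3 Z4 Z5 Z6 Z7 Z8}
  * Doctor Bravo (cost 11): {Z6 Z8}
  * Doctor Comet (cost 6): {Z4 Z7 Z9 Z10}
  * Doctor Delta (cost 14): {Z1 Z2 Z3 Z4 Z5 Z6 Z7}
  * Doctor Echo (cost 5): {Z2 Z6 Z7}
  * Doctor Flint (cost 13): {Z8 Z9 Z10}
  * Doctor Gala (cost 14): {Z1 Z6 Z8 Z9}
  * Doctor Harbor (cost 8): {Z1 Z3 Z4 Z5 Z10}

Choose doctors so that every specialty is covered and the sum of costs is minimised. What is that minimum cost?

Atlas, Comet together cover every specialty (Atlas ∪ Comet = {Z1, Z2, Z3, Z4, Z5, Z6, Z7, Z8, Z9, Z10}); total cost 14 + 6 = 20.
No covering selection has total cost below 20.

20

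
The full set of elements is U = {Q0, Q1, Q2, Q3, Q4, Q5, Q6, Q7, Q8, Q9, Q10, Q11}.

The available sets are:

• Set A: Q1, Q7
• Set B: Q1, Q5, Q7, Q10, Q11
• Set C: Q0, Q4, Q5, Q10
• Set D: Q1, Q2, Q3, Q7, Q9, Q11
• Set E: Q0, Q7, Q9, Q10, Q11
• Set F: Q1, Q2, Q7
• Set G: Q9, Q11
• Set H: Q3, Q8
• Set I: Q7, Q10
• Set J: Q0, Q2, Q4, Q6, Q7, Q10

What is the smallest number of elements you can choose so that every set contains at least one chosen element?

The 4 elements {Q7, Q8, Q10, Q11} hit every set.
The sets A, C, G, H are pairwise disjoint, so any hitting set needs a separate element for each — at least 4. Hence 4 is optimal.

4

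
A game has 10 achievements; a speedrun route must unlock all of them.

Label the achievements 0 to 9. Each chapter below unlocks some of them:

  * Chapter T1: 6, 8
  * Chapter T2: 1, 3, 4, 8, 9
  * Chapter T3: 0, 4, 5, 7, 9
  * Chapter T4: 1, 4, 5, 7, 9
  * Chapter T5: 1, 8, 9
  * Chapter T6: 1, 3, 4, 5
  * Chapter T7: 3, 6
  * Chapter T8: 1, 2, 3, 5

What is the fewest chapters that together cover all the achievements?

T1 and T3 and T8 together: T1 ∪ T3 ∪ T8 = {0, 1, 2, 3, 4, 5, 6, 7, 8, 9} — every achievement is covered.
Only T3 contains 0, so T3 is forced; the remaining 5 achievements need at least 2 more chapters (each remaining chapter adds at most 3) — so at least 3 chapters are needed, and 3 is optimal.

3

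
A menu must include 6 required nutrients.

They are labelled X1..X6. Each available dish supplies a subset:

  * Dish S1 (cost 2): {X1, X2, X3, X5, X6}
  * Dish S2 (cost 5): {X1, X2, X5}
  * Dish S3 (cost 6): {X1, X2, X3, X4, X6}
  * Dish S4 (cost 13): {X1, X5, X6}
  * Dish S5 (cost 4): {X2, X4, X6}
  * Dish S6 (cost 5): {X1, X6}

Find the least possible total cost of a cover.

6

S1, S5 together cover every nutrient (S1 ∪ S5 = {X1, X2, X3, X4, X5, X6}); total cost 2 + 4 = 6.
No covering selection has total cost below 6.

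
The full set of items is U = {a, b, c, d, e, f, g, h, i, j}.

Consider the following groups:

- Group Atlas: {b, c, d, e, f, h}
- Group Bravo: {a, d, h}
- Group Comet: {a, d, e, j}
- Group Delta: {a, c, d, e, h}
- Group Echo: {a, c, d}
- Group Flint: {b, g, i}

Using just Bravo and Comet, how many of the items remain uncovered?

5

Union of Bravo, Comet = {a, d, e, h, j}.
Not covered: b, c, f, g, i — 5 items.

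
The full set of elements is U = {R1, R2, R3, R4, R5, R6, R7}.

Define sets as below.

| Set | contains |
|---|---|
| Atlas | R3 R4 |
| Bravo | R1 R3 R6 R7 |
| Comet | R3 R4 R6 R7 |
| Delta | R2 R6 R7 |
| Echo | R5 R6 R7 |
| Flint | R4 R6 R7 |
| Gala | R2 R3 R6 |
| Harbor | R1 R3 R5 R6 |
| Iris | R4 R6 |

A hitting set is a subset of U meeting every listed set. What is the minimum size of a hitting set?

The 2 elements {R3, R6} hit every set.
The sets Atlas, Delta are pairwise disjoint, so any hitting set needs a separate element for each — at least 2. Hence 2 is optimal.

2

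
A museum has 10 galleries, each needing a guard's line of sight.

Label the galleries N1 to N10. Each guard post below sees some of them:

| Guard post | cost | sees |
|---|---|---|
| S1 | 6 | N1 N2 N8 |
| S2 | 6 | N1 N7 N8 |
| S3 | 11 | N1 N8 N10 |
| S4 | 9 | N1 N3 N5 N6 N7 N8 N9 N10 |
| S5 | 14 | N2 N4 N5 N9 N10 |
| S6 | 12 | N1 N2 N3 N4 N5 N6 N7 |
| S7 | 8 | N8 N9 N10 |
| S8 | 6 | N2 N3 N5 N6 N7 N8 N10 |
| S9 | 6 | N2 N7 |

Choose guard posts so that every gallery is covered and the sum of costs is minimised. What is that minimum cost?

S6, S7 together cover every gallery (S6 ∪ S7 = {N1, N2, N3, N4, N5, N6, N7, N8, N9, N10}); total cost 12 + 8 = 20.
The greedy pick S8, S4, S6 costs 27; no covering selection beats 20.

20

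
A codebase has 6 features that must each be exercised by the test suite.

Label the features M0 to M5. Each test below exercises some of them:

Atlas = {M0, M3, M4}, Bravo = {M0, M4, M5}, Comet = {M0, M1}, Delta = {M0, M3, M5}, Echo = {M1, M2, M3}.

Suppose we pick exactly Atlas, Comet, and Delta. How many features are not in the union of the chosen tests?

1

Union of Atlas, Comet, Delta = {M0, M1, M3, M4, M5}.
Not covered: M2 — 1 feature.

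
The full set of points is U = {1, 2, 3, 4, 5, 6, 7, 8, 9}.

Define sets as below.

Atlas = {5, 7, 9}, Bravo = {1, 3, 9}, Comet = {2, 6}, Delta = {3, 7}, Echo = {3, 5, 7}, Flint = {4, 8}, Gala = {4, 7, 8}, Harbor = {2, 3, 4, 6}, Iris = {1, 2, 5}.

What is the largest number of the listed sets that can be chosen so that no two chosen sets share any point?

Comet, Echo, Flint are pairwise disjoint (Comet={2,6}; Echo={3,5,7}; Flint={4,8}).
Every remaining set overlaps one of these, and no 4 of the listed sets are pairwise disjoint, so 3 is the maximum.

3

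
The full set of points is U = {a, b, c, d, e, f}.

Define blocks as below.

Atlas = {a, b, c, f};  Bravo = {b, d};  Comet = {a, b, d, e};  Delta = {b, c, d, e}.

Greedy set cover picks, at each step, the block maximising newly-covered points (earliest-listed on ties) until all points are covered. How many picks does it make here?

Greedy: pick Atlas (covers 4 new) → pick Comet (covers 2 new). Total picks: 2.

2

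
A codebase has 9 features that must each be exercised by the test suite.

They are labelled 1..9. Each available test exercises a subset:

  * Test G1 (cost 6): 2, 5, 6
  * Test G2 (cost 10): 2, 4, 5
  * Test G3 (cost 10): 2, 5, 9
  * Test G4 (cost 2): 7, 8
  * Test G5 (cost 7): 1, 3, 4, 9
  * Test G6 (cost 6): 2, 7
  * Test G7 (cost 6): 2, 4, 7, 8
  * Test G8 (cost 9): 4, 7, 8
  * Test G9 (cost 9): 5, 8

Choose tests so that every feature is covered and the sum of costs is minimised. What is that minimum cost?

15

G1, G4, G5 together cover every feature (G1 ∪ G4 ∪ G5 = {1, 2, 3, 4, 5, 6, 7, 8, 9}); total cost 6 + 2 + 7 = 15.
No covering selection has total cost below 15.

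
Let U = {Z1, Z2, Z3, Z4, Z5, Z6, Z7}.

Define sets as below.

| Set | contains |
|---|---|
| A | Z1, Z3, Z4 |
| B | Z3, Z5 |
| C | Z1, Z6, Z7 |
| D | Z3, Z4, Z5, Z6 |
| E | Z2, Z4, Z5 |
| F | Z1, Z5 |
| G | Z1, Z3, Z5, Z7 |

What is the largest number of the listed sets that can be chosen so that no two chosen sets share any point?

2

C, E are pairwise disjoint (C={Z1,Z6,Z7}; E={Z2,Z4,Z5}).
Every remaining set overlaps one of these, and no 3 of the listed sets are pairwise disjoint, so 2 is the maximum.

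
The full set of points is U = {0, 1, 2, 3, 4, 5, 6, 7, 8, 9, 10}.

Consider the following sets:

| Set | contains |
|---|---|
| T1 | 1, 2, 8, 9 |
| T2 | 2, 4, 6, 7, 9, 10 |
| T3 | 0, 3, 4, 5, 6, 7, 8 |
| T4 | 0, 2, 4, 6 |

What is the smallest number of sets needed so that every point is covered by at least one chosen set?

3

Take {T1, T2, T3}. Their union is {0, 1, 2, 3, 4, 5, 6, 7, 8, 9, 10}, which is all 11 points.
Only T1 contains 1, so T1 is forced; the remaining 7 points need at least 2 more sets (each remaining set adds at most 6) — so at least 3 sets are needed, and 3 is optimal.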